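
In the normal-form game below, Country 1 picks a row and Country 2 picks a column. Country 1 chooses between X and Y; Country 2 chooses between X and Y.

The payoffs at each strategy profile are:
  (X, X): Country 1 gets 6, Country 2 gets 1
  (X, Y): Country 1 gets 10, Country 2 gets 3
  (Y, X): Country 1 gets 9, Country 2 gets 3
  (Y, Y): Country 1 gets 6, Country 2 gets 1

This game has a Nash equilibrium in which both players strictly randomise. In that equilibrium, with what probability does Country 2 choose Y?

Let c be the probability that Country 2 plays X. In a completely mixed equilibrium, Country 1 must be indifferent between X and Y.
Country 1's expected payoff from X is 6c + 10(1−c); from Y it is 9c + 6(1−c).
Setting these equal: −4c + 10 = 3c + 6, so c = 4/7.
Therefore Country 2 plays Y with probability 1 − 4/7 = 3/7.

3/7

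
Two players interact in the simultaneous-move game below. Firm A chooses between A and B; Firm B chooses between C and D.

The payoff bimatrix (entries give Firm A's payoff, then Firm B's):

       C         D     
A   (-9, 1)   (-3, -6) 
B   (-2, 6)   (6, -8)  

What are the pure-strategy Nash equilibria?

(A, C): Firm A prefers B (-2 > -9) — not an equilibrium.
(A, D): Firm A prefers B (6 > -3); Firm B prefers C (1 > -6) — not an equilibrium.
(B, C): Firm A gets -2 ≥ -9 from A, and Firm B gets 6 ≥ -8 from D — Nash equilibrium.
(B, D): Firm B prefers C (6 > -8) — not an equilibrium.

(B, C)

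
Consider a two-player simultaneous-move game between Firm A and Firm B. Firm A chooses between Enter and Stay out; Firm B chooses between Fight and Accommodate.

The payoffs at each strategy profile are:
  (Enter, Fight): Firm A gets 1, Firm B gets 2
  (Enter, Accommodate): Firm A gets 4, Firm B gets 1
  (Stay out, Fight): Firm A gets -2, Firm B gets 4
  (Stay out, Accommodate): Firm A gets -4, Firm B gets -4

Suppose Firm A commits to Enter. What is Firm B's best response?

Against Enter, Firm B earns 2 from Fight and 1 from Accommodate.
So Fight is the best response.

Fight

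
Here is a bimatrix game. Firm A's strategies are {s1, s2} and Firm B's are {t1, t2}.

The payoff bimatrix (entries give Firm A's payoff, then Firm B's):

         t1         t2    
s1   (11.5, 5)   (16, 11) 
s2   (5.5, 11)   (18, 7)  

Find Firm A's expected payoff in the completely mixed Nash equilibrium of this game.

First find y, the probability Firm B plays t1, from Firm A's indifference between s1 and s2: 11.5y + 16(1−y) = 5.5y + 18(1−y), giving y = 1/4.
Since Firm A is indifferent in equilibrium, Firm A's expected payoff equals the payoff from either row against (1/4, 3/4). Using s1: 11.5(1/4) + 16(3/4) = 119/8.

119/8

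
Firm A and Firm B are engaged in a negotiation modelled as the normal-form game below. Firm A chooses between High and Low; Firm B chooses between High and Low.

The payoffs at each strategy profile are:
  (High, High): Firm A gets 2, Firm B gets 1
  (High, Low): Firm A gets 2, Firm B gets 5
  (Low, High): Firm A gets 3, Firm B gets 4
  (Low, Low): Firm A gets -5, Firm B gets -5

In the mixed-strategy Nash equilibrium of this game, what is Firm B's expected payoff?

First find x, the probability Firm A plays High, from Firm B's indifference between High and Low: x + 4(1−x) = 5x − 5(1−x), giving x = 9/13.
Since Firm B is indifferent in equilibrium, Firm B's expected payoff equals the payoff from either column against (9/13, 4/13). Using High: (9/13) + 4(4/13) = 25/13.

25/13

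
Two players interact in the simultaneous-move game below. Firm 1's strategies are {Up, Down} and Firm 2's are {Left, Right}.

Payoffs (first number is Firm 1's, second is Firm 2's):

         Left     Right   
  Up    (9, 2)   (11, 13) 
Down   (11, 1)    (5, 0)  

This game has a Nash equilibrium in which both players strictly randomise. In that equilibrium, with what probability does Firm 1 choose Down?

11/12

Let x be the probability that Firm 1 plays Up. In a completely mixed equilibrium, Firm 2 must be indifferent between Left and Right.
Firm 2's expected payoff from Left is 2x + (1−x); from Right it is 13x.
Setting these equal: x + 1 = 13x, so x = 1/12.
Therefore Firm 1 plays Down with probability 1 − 1/12 = 11/12.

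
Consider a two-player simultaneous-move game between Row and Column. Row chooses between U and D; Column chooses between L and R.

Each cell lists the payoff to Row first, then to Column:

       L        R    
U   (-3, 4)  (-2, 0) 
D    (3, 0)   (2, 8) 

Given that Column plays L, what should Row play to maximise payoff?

D

Against L, Row earns -3 from U and 3 from D.
So D is the best response.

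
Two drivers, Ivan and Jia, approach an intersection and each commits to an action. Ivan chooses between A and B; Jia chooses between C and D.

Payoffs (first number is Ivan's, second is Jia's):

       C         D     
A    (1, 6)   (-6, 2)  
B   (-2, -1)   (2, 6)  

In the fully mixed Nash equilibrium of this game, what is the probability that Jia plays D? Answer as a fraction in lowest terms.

3/11

Let y be the probability that Jia plays C. In a completely mixed equilibrium, Ivan must be indifferent between A and B.
Ivan's expected payoff from A is y − 6(1−y); from B it is −2y + 2(1−y).
Setting these equal: 7y − 6 = −4y + 2, so y = 8/11.
Therefore Jia plays D with probability 1 − 8/11 = 3/11.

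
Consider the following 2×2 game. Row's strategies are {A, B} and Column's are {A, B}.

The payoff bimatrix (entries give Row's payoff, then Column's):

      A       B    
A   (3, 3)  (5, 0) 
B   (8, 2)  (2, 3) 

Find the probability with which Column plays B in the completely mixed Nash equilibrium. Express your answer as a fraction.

Let y be the probability that Column plays A. In a completely mixed equilibrium, Row must be indifferent between A and B.
Row's expected payoff from A is 3y + 5(1−y); from B it is 8y + 2(1−y).
Setting these equal: −2y + 5 = 6y + 2, so y = 3/8.
Therefore Column plays B with probability 1 − 3/8 = 5/8.

5/8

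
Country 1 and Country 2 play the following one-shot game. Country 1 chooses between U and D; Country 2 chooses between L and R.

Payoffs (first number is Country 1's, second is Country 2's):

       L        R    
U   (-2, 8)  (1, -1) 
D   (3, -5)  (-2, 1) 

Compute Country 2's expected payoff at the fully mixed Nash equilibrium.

1/5

First find x, the probability Country 1 plays U, from Country 2's indifference between L and R: 8x − 5(1−x) = −x + (1−x), giving x = 2/5.
Since Country 2 is indifferent in equilibrium, Country 2's expected payoff equals the payoff from either column against (2/5, 3/5). Using L: 8(2/5) − 5(3/5) = 1/5.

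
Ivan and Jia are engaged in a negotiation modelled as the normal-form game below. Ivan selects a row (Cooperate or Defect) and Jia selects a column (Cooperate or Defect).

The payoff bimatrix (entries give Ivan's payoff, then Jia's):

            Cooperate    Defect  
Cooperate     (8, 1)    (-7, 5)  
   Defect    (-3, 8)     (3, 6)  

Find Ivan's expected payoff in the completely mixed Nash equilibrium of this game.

1/7

First find q, the probability Jia plays Cooperate, from Ivan's indifference between Cooperate and Defect: 8q − 7(1−q) = −3q + 3(1−q), giving q = 10/21.
Since Ivan is indifferent in equilibrium, Ivan's expected payoff equals the payoff from either row against (10/21, 11/21). Using Cooperate: 8(10/21) − 7(11/21) = 1/7.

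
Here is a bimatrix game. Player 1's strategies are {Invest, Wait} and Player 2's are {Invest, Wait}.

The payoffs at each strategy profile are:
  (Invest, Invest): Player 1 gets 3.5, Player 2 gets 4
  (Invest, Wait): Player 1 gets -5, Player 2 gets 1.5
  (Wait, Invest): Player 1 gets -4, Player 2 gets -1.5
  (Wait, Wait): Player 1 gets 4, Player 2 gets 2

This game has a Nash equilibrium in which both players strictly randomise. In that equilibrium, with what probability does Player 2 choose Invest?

6/11

Let c be the probability that Player 2 plays Invest. In a completely mixed equilibrium, Player 1 must be indifferent between Invest and Wait.
Player 1's expected payoff from Invest is 3.5c − 5(1−c); from Wait it is −4c + 4(1−c).
Setting these equal: 8.5c − 5 = −8c + 4, so c = 6/11.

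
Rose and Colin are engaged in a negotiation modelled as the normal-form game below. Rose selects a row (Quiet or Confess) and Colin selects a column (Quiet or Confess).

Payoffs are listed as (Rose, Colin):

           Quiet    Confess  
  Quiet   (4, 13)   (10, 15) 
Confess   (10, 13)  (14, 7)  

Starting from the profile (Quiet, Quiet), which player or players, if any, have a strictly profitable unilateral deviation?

Both

Rose at (Quiet, Quiet) earns 4; deviating to Confess yields 10 — a strict improvement.
Colin earns 13; deviating to Confess yields 15 — a strict improvement.
Both Rose and Colin have strictly profitable deviations.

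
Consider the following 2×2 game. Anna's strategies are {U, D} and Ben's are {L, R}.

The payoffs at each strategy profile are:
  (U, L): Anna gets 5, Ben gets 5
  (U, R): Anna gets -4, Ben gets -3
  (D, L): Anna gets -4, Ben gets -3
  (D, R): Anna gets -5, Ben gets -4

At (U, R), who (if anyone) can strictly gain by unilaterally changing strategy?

Anna at (U, R) earns -4; deviating to D yields -5 — not better.
Ben earns -3; deviating to L yields 5 — a strict improvement.
Only Ben has a strictly profitable deviation.

Ben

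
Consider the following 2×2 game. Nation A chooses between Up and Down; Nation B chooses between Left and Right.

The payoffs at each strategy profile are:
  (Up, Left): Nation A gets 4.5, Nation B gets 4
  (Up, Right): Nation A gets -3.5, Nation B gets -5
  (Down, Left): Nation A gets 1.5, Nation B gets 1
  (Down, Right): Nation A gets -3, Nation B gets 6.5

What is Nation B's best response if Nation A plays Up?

Left

Against Up, Nation B earns 4 from Left and -5 from Right.
So Left is the best response.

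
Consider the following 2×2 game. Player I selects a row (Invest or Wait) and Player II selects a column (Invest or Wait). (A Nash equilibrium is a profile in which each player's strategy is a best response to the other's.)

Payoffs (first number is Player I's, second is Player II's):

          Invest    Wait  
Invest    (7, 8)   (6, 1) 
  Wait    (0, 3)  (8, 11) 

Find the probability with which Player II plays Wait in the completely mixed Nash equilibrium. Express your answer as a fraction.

7/9

Let c be the probability that Player II plays Invest. In a completely mixed equilibrium, Player I must be indifferent between Invest and Wait.
Player I's expected payoff from Invest is 7c + 6(1−c); from Wait it is 8(1−c).
Setting these equal: c + 6 = −8c + 8, so c = 2/9.
Therefore Player II plays Wait with probability 1 − 2/9 = 7/9.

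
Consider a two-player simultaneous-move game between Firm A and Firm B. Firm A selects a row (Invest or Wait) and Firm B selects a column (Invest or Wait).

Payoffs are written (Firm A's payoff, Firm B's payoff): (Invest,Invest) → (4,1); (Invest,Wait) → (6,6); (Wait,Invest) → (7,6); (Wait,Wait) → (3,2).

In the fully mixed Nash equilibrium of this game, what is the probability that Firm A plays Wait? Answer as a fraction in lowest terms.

5/9

Let r be the probability that Firm A plays Invest. In a completely mixed equilibrium, Firm B must be indifferent between Invest and Wait.
Firm B's expected payoff from Invest is r + 6(1−r); from Wait it is 6r + 2(1−r).
Setting these equal: −5r + 6 = 4r + 2, so r = 4/9.
Therefore Firm A plays Wait with probability 1 − 4/9 = 5/9.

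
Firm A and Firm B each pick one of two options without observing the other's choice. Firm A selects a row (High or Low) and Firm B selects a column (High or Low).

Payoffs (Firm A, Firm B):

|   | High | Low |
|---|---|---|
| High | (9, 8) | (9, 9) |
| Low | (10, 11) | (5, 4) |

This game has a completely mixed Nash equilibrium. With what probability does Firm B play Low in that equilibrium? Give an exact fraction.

1/5

Let y be the probability that Firm B plays High. In a completely mixed equilibrium, Firm A must be indifferent between High and Low.
Firm A's expected payoff from High is 9y + 9(1−y); from Low it is 10y + 5(1−y).
Setting these equal: 9 = 5y + 5, so y = 4/5.
Therefore Firm B plays Low with probability 1 − 4/5 = 1/5.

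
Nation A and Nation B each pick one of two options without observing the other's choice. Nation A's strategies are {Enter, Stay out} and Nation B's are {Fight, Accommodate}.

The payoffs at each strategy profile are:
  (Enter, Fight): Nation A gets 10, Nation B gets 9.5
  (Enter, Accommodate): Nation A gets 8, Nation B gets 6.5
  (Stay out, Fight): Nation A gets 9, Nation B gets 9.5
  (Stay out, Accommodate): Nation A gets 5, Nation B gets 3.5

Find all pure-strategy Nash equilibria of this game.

(Enter, Fight): Nation A gets 10 ≥ 9 from Stay out, and Nation B gets 9.5 ≥ 6.5 from Accommodate — Nash equilibrium.
(Enter, Accommodate): Nation B prefers Fight (9.5 > 6.5) — not an equilibrium.
(Stay out, Fight): Nation A prefers Enter (10 > 9) — not an equilibrium.
(Stay out, Accommodate): Nation A prefers Enter (8 > 5); Nation B prefers Fight (9.5 > 3.5) — not an equilibrium.

(Enter, Fight)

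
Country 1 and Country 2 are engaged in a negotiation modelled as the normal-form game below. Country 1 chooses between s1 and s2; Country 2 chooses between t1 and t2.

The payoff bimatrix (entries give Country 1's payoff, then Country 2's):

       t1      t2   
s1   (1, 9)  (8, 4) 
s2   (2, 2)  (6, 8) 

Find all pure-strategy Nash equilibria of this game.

(s1, t1): Country 1 prefers s2 (2 > 1) — not an equilibrium.
(s1, t2): Country 2 prefers t1 (9 > 4) — not an equilibrium.
(s2, t1): Country 2 prefers t2 (8 > 2) — not an equilibrium.
(s2, t2): Country 1 prefers s1 (8 > 6) — not an equilibrium.

none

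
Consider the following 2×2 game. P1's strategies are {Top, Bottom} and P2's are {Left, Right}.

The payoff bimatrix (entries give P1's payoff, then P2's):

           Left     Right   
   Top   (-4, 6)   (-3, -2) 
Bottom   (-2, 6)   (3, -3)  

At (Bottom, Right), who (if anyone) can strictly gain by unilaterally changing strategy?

P2

P1 at (Bottom, Right) earns 3; deviating to Top yields -3 — not better.
P2 earns -3; deviating to Left yields 6 — a strict improvement.
Only P2 has a strictly profitable deviation.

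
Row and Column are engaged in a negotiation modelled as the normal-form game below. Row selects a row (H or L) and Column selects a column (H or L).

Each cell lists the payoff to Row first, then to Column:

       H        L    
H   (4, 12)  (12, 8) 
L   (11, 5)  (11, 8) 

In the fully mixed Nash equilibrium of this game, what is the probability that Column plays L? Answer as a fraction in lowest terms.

Let c be the probability that Column plays H. In a completely mixed equilibrium, Row must be indifferent between H and L.
Row's expected payoff from H is 4c + 12(1−c); from L it is 11c + 11(1−c).
Setting these equal: −8c + 12 = 11, so c = 1/8.
Therefore Column plays L with probability 1 − 1/8 = 7/8.

7/8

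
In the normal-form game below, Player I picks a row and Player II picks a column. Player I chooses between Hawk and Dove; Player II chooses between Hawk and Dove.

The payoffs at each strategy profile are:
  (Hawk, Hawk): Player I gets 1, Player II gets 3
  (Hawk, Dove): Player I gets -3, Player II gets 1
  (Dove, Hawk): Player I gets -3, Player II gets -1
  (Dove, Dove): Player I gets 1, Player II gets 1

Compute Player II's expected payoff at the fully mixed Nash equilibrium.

1

First find p, the probability Player I plays Hawk, from Player II's indifference between Hawk and Dove: 3p − (1−p) = p + (1−p), giving p = 1/2.
Since Player II is indifferent in equilibrium, Player II's expected payoff equals the payoff from either column against (1/2, 1/2). Using Hawk: 3(1/2) − (1/2) = 1.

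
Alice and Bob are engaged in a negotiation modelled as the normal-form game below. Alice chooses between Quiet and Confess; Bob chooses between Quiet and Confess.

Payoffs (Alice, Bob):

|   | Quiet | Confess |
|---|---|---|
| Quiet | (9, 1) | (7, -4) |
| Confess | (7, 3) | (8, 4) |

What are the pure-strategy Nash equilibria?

(Quiet, Quiet): Alice gets 9 ≥ 7 from Confess, and Bob gets 1 ≥ -4 from Confess — Nash equilibrium.
(Quiet, Confess): Alice prefers Confess (8 > 7); Bob prefers Quiet (1 > -4) — not an equilibrium.
(Confess, Quiet): Alice prefers Quiet (9 > 7); Bob prefers Confess (4 > 3) — not an equilibrium.
(Confess, Confess): Alice gets 8 ≥ 7 from Quiet, and Bob gets 4 ≥ 3 from Quiet — Nash equilibrium.

(Quiet, Quiet) and (Confess, Confess)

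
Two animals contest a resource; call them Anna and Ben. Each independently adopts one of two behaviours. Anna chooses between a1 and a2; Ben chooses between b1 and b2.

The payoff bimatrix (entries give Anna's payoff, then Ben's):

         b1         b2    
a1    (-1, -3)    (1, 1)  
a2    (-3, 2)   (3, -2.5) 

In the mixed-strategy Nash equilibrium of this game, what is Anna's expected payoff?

First find y, the probability Ben plays b1, from Anna's indifference between a1 and a2: −y + (1−y) = −3y + 3(1−y), giving y = 1/2.
Since Anna is indifferent in equilibrium, Anna's expected payoff equals the payoff from either row against (1/2, 1/2). Using a1: −(1/2) + (1/2) = 0.

0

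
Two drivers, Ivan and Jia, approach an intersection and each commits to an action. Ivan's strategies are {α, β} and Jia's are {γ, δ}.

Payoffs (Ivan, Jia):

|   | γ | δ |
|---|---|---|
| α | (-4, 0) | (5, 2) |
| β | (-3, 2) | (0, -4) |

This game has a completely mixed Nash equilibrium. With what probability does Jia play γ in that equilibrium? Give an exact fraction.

5/6

Let y be the probability that Jia plays γ. In a completely mixed equilibrium, Ivan must be indifferent between α and β.
Ivan's expected payoff from α is −4y + 5(1−y); from β it is −3y.
Setting these equal: −9y + 5 = −3y, so y = 5/6.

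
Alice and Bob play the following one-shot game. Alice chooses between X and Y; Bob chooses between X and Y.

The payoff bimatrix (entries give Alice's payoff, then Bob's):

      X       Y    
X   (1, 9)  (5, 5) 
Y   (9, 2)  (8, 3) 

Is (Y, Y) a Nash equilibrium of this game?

At (Y, Y), Alice earns 8; switching to X would give 5, so Alice has no profitable deviation.
Bob earns 3; switching to X would give 2, so Bob has no profitable deviation.
Neither player can gain by a unilateral deviation, so this profile is a Nash equilibrium.

Yes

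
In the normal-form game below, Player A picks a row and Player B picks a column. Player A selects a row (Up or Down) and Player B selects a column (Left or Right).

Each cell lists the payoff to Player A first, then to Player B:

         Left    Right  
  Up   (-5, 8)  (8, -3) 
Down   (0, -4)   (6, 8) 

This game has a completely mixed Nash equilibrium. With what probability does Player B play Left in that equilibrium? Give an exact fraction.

Let y be the probability that Player B plays Left. In a completely mixed equilibrium, Player A must be indifferent between Up and Down.
Player A's expected payoff from Up is −5y + 8(1−y); from Down it is 6(1−y).
Setting these equal: −13y + 8 = −6y + 6, so y = 2/7.

2/7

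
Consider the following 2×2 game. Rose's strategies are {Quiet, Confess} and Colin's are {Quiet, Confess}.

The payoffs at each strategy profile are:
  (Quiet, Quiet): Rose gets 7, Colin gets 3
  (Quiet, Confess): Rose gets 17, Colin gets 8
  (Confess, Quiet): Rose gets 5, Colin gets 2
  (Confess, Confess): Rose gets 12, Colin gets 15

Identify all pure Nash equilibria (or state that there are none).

(Quiet, Confess)

(Quiet, Quiet): Colin prefers Confess (8 > 3) — not an equilibrium.
(Quiet, Confess): Rose gets 17 ≥ 12 from Confess, and Colin gets 8 ≥ 3 from Quiet — Nash equilibrium.
(Confess, Quiet): Rose prefers Quiet (7 > 5); Colin prefers Confess (15 > 2) — not an equilibrium.
(Confess, Confess): Rose prefers Quiet (17 > 12) — not an equilibrium.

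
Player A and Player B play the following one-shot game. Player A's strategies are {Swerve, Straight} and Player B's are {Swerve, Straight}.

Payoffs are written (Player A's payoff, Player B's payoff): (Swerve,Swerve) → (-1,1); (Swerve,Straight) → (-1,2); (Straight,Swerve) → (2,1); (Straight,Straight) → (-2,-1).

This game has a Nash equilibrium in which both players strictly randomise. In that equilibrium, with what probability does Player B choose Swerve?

1/4

Let c be the probability that Player B plays Swerve. In a completely mixed equilibrium, Player A must be indifferent between Swerve and Straight.
Player A's expected payoff from Swerve is −c − (1−c); from Straight it is 2c − 2(1−c).
Setting these equal: -1 = 4c − 2, so c = 1/4.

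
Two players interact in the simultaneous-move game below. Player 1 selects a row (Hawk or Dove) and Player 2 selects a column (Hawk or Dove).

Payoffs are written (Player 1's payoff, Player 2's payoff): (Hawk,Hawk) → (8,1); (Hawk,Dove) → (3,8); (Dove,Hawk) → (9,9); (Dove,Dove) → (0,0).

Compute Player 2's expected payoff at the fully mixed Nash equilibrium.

9/2

First find p, the probability Player 1 plays Hawk, from Player 2's indifference between Hawk and Dove: p + 9(1−p) = 8p, giving p = 9/16.
Since Player 2 is indifferent in equilibrium, Player 2's expected payoff equals the payoff from either column against (9/16, 7/16). Using Hawk: (9/16) + 9(7/16) = 9/2.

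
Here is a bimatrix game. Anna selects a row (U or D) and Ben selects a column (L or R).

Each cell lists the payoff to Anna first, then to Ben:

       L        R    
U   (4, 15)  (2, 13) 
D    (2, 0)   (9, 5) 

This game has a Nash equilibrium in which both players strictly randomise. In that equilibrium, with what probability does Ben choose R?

2/9

Let y be the probability that Ben plays L. In a completely mixed equilibrium, Anna must be indifferent between U and D.
Anna's expected payoff from U is 4y + 2(1−y); from D it is 2y + 9(1−y).
Setting these equal: 2y + 2 = −7y + 9, so y = 7/9.
Therefore Ben plays R with probability 1 − 7/9 = 2/9.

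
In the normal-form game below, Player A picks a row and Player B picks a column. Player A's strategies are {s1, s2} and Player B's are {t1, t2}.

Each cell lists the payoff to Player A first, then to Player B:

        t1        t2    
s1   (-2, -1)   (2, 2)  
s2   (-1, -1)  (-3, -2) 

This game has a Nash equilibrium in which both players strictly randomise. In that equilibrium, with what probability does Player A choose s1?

1/4

Let p be the probability that Player A plays s1. In a completely mixed equilibrium, Player B must be indifferent between t1 and t2.
Player B's expected payoff from t1 is −p − (1−p); from t2 it is 2p − 2(1−p).
Setting these equal: -1 = 4p − 2, so p = 1/4.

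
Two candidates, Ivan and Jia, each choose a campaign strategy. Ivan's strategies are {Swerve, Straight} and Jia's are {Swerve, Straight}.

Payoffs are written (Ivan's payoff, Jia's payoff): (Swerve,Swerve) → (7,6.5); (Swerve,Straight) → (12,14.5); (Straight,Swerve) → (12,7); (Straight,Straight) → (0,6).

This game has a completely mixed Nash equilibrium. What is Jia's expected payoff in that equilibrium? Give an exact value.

125/18

First find p, the probability Ivan plays Swerve, from Jia's indifference between Swerve and Straight: 6.5p + 7(1−p) = 14.5p + 6(1−p), giving p = 1/9.
Since Jia is indifferent in equilibrium, Jia's expected payoff equals the payoff from either column against (1/9, 8/9). Using Swerve: 6.5(1/9) + 7(8/9) = 125/18.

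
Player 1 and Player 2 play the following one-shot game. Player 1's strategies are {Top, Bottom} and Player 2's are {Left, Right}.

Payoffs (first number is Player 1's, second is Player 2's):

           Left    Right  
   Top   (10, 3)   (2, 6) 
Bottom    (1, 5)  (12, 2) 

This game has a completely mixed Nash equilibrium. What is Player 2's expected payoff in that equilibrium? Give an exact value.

4

First find p, the probability Player 1 plays Top, from Player 2's indifference between Left and Right: 3p + 5(1−p) = 6p + 2(1−p), giving p = 1/2.
Since Player 2 is indifferent in equilibrium, Player 2's expected payoff equals the payoff from either column against (1/2, 1/2). Using Left: 3(1/2) + 5(1/2) = 4.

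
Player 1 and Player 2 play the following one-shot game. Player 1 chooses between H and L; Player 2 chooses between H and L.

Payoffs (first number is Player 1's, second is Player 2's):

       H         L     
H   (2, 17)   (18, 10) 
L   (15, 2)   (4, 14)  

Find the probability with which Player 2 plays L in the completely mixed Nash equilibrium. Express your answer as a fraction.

Let y be the probability that Player 2 plays H. In a completely mixed equilibrium, Player 1 must be indifferent between H and L.
Player 1's expected payoff from H is 2y + 18(1−y); from L it is 15y + 4(1−y).
Setting these equal: −16y + 18 = 11y + 4, so y = 14/27.
Therefore Player 2 plays L with probability 1 − 14/27 = 13/27.

13/27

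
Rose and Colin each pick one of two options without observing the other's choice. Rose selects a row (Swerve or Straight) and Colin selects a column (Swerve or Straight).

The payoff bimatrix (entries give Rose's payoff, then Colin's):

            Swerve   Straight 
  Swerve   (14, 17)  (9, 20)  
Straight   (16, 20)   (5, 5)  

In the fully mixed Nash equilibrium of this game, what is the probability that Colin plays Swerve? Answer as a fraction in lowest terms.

Let y be the probability that Colin plays Swerve. In a completely mixed equilibrium, Rose must be indifferent between Swerve and Straight.
Rose's expected payoff from Swerve is 14y + 9(1−y); from Straight it is 16y + 5(1−y).
Setting these equal: 5y + 9 = 11y + 5, so y = 2/3.

2/3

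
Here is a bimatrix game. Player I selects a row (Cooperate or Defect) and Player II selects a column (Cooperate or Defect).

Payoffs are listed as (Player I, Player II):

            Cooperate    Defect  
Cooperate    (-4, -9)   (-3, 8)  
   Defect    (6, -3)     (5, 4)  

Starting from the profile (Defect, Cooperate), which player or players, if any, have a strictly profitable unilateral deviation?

Player II

Player I at (Defect, Cooperate) earns 6; deviating to Cooperate yields -4 — not better.
Player II earns -3; deviating to Defect yields 4 — a strict improvement.
Only Player II has a strictly profitable deviation.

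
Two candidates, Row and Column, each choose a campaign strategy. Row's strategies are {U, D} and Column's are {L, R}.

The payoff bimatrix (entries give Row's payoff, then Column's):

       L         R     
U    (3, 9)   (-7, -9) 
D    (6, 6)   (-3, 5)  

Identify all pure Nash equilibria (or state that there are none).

(D, L)

(U, L): Row prefers D (6 > 3) — not an equilibrium.
(U, R): Row prefers D (-3 > -7); Column prefers L (9 > -9) — not an equilibrium.
(D, L): Row gets 6 ≥ 3 from U, and Column gets 6 ≥ 5 from R — Nash equilibrium.
(D, R): Column prefers L (6 > 5) — not an equilibrium.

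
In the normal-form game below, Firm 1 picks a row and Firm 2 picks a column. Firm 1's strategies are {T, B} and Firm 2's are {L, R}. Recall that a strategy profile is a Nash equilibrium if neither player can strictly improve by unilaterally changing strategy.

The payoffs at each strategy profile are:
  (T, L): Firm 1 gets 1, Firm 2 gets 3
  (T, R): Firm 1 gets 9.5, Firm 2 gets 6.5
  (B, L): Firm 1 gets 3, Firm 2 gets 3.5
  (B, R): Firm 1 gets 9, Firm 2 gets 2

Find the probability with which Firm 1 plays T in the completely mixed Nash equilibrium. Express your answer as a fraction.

Let p be the probability that Firm 1 plays T. In a completely mixed equilibrium, Firm 2 must be indifferent between L and R.
Firm 2's expected payoff from L is 3p + 3.5(1−p); from R it is 6.5p + 2(1−p).
Setting these equal: −0.5p + 3.5 = 4.5p + 2, so p = 3/10.

3/10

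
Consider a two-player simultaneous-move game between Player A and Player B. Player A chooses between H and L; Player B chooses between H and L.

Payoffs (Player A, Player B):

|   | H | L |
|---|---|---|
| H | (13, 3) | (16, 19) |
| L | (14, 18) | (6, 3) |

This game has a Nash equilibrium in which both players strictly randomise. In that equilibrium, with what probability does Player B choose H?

Let q be the probability that Player B plays H. In a completely mixed equilibrium, Player A must be indifferent between H and L.
Player A's expected payoff from H is 13q + 16(1−q); from L it is 14q + 6(1−q).
Setting these equal: −3q + 16 = 8q + 6, so q = 10/11.

10/11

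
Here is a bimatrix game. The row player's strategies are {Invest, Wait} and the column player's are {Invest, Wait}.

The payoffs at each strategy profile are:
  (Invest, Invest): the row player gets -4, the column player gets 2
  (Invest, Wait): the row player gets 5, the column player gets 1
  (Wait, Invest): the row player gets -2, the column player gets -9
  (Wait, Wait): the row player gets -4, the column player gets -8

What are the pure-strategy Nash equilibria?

(Invest, Invest): the row player prefers Wait (-2 > -4) — not an equilibrium.
(Invest, Wait): the column player prefers Invest (2 > 1) — not an equilibrium.
(Wait, Invest): the column player prefers Wait (-8 > -9) — not an equilibrium.
(Wait, Wait): the row player prefers Invest (5 > -4) — not an equilibrium.

none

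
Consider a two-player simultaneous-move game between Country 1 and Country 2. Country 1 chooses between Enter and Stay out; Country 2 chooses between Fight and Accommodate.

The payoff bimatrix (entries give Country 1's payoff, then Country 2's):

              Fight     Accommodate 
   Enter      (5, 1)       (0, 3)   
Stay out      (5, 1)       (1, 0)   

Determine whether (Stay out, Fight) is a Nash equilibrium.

At (Stay out, Fight), Country 1 earns 5; switching to Enter would give 5, so Country 1 has no profitable deviation.
Country 2 earns 1; switching to Accommodate would give 0, so Country 2 has no profitable deviation.
Neither player can gain by a unilateral deviation, so this profile is a Nash equilibrium.

Yes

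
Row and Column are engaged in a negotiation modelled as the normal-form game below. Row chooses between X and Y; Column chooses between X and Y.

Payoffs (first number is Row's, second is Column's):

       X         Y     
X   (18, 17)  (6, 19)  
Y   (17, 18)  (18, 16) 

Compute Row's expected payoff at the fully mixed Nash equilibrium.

First find q, the probability Column plays X, from Row's indifference between X and Y: 18q + 6(1−q) = 17q + 18(1−q), giving q = 12/13.
Since Row is indifferent in equilibrium, Row's expected payoff equals the payoff from either row against (12/13, 1/13). Using X: 18(12/13) + 6(1/13) = 222/13.

222/13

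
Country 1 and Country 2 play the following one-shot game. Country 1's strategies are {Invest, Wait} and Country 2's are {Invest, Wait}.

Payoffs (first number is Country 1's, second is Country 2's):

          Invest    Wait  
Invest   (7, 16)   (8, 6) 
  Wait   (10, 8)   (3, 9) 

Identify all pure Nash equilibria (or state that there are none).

none

(Invest, Invest): Country 1 prefers Wait (10 > 7) — not an equilibrium.
(Invest, Wait): Country 2 prefers Invest (16 > 6) — not an equilibrium.
(Wait, Invest): Country 2 prefers Wait (9 > 8) — not an equilibrium.
(Wait, Wait): Country 1 prefers Invest (8 > 3) — not an equilibrium.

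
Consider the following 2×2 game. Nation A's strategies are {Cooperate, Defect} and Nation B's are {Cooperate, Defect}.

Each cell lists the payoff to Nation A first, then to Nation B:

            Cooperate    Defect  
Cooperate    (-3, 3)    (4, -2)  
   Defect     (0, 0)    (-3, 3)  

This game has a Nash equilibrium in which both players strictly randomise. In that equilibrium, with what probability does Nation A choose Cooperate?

Let x be the probability that Nation A plays Cooperate. In a completely mixed equilibrium, Nation B must be indifferent between Cooperate and Defect.
Nation B's expected payoff from Cooperate is 3x; from Defect it is −2x + 3(1−x).
Setting these equal: 3x = −5x + 3, so x = 3/8.

3/8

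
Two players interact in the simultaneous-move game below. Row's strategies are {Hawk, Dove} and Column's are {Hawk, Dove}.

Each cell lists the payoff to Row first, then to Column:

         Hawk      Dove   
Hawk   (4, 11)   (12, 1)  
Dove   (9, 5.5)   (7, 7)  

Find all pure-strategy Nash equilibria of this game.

(Hawk, Hawk): Row prefers Dove (9 > 4) — not an equilibrium.
(Hawk, Dove): Column prefers Hawk (11 > 1) — not an equilibrium.
(Dove, Hawk): Column prefers Dove (7 > 5.5) — not an equilibrium.
(Dove, Dove): Row prefers Hawk (12 > 7) — not an equilibrium.

none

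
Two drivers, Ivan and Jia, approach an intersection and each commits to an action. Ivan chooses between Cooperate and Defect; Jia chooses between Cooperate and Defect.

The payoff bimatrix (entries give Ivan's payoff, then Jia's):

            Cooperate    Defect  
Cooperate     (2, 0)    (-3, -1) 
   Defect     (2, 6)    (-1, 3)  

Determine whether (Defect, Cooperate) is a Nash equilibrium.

At (Defect, Cooperate), Ivan earns 2; switching to Cooperate would give 2, so Ivan has no profitable deviation.
Jia earns 6; switching to Defect would give 3, so Jia has no profitable deviation.
Neither player can gain by a unilateral deviation, so this profile is a Nash equilibrium.

Yes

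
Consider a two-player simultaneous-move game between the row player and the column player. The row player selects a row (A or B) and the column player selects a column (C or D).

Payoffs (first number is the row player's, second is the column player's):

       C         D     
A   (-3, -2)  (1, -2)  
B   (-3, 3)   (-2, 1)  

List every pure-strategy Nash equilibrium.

(A, C) and (A, D) and (B, C)

(A, C): the row player gets -3 ≥ -3 from B, and the column player gets -2 ≥ -2 from D — Nash equilibrium.
(A, D): the row player gets 1 ≥ -2 from B, and the column player gets -2 ≥ -2 from C — Nash equilibrium.
(B, C): the row player gets -3 ≥ -3 from A, and the column player gets 3 ≥ 1 from D — Nash equilibrium.
(B, D): the row player prefers A (1 > -2); the column player prefers C (3 > 1) — not an equilibrium.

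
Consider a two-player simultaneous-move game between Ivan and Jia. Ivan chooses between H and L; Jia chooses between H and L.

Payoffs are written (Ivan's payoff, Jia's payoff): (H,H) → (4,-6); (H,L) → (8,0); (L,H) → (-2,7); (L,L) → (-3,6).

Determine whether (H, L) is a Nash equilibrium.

At (H, L), Ivan earns 8; switching to L would give -3, so Ivan has no profitable deviation.
Jia earns 0; switching to H would give -6, so Jia has no profitable deviation.
Neither player can gain by a unilateral deviation, so this profile is a Nash equilibrium.

Yes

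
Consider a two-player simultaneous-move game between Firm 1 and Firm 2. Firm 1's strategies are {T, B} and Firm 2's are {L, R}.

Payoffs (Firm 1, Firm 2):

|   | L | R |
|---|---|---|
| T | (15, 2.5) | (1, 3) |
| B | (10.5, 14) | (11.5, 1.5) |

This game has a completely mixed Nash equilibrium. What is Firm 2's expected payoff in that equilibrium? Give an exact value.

First find x, the probability Firm 1 plays T, from Firm 2's indifference between L and R: 2.5x + 14(1−x) = 3x + 1.5(1−x), giving x = 25/26.
Since Firm 2 is indifferent in equilibrium, Firm 2's expected payoff equals the payoff from either column against (25/26, 1/26). Using L: 2.5(25/26) + 14(1/26) = 153/52.

153/52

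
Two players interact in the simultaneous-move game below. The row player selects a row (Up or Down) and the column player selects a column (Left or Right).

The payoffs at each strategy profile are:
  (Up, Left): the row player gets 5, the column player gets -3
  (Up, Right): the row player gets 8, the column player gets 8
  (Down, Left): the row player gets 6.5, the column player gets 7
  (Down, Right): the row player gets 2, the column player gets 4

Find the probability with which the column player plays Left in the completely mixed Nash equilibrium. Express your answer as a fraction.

4/5

Let c be the probability that the column player plays Left. In a completely mixed equilibrium, the row player must be indifferent between Up and Down.
The row player's expected payoff from Up is 5c + 8(1−c); from Down it is 6.5c + 2(1−c).
Setting these equal: −3c + 8 = 4.5c + 2, so c = 4/5.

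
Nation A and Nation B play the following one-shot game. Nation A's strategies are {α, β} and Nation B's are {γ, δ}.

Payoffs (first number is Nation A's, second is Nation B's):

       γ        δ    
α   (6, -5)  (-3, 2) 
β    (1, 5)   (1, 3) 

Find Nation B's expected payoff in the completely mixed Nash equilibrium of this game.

25/9

First find x, the probability Nation A plays α, from Nation B's indifference between γ and δ: −5x + 5(1−x) = 2x + 3(1−x), giving x = 2/9.
Since Nation B is indifferent in equilibrium, Nation B's expected payoff equals the payoff from either column against (2/9, 7/9). Using γ: −5(2/9) + 5(7/9) = 25/9.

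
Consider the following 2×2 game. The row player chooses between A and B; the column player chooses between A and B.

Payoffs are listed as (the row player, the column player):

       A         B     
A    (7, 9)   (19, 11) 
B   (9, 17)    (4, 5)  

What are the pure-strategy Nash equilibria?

(A, A): the row player prefers B (9 > 7); the column player prefers B (11 > 9) — not an equilibrium.
(A, B): the row player gets 19 ≥ 4 from B, and the column player gets 11 ≥ 9 from A — Nash equilibrium.
(B, A): the row player gets 9 ≥ 7 from A, and the column player gets 17 ≥ 5 from B — Nash equilibrium.
(B, B): the row player prefers A (19 > 4); the column player prefers A (17 > 5) — not an equilibrium.

(A, B) and (B, A)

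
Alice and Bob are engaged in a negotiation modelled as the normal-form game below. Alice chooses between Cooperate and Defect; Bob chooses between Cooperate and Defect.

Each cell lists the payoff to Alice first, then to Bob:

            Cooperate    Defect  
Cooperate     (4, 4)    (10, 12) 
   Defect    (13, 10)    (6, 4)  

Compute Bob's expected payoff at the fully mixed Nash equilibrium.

First find x, the probability Alice plays Cooperate, from Bob's indifference between Cooperate and Defect: 4x + 10(1−x) = 12x + 4(1−x), giving x = 3/7.
Since Bob is indifferent in equilibrium, Bob's expected payoff equals the payoff from either column against (3/7, 4/7). Using Cooperate: 4(3/7) + 10(4/7) = 52/7.

52/7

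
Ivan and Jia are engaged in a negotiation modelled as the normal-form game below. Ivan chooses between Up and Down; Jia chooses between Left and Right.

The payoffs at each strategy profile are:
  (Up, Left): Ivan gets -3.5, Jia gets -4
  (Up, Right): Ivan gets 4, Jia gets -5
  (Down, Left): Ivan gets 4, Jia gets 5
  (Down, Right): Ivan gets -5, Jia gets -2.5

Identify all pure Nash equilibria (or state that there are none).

(Down, Left)

(Up, Left): Ivan prefers Down (4 > -3.5) — not an equilibrium.
(Up, Right): Jia prefers Left (-4 > -5) — not an equilibrium.
(Down, Left): Ivan gets 4 ≥ -3.5 from Up, and Jia gets 5 ≥ -2.5 from Right — Nash equilibrium.
(Down, Right): Ivan prefers Up (4 > -5); Jia prefers Left (5 > -2.5) — not an equilibrium.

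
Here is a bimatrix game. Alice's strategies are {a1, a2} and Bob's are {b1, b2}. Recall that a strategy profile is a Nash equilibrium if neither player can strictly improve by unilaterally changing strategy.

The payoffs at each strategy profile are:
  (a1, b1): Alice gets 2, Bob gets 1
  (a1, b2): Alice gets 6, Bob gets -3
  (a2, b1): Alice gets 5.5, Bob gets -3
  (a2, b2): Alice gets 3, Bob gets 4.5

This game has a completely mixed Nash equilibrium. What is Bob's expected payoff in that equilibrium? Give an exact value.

First find x, the probability Alice plays a1, from Bob's indifference between b1 and b2: x − 3(1−x) = −3x + 4.5(1−x), giving x = 15/23.
Since Bob is indifferent in equilibrium, Bob's expected payoff equals the payoff from either column against (15/23, 8/23). Using b1: (15/23) − 3(8/23) = -9/23.

-9/23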